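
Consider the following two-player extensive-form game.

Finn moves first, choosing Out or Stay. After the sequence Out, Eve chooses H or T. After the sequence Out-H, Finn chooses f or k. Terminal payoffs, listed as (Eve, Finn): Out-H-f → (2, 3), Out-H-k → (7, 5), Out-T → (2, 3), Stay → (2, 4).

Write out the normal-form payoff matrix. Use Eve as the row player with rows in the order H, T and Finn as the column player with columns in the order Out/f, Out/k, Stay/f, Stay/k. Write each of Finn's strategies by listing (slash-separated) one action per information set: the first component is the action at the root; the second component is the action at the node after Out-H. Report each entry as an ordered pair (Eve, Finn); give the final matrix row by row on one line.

Row H: Out/f→(2,3), Out/k→(7,5), Stay/f→(2,4), Stay/k→(2,4)
Row T: Out/f→(2,3), Out/k→(2,3), Stay/f→(2,4), Stay/k→(2,4)

H: (2,3) (7,5) (2,4) (2,4) | T: (2,3) (2,3) (2,4) (2,4)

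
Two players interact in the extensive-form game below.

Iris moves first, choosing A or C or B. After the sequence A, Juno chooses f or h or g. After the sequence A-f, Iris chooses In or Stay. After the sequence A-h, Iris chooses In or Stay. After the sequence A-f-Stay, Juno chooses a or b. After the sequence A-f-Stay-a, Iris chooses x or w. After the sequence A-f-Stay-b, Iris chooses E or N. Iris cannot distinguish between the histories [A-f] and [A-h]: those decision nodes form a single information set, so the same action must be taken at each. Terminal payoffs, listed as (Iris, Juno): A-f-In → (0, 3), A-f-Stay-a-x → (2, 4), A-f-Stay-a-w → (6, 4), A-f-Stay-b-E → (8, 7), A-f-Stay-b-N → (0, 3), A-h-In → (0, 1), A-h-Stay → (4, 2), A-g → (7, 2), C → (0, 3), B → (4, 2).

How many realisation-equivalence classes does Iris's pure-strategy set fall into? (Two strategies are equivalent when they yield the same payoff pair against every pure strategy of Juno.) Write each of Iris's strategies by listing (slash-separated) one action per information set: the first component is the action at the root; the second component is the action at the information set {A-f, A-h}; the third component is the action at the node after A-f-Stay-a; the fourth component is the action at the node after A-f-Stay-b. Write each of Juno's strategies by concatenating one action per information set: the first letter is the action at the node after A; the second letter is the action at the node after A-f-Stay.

7

Iris has 24 pure strategies: A/In/x/E, A/In/x/N, A/In/w/E, A/In/w/N, A/Stay/x/E, A/Stay/x/N, A/Stay/w/E, A/Stay/w/N, C/In/x/E, C/In/x/N, C/In/w/E, C/In/w/N, C/Stay/x/E, C/Stay/x/N, C/Stay/w/E, C/Stay/w/N, B/In/x/E, B/In/x/N, B/In/w/E, B/In/w/N, B/Stay/x/E, B/Stay/x/N, B/Stay/w/E, B/Stay/w/N. Columns: fa, fb, ha, hb, ga, gb.
{A/In/x/E, A/In/x/N, A/In/w/E, A/In/w/N} → row (0,3) (0,3) (0,1) (0,1) (7,2) (7,2)
{A/Stay/x/E} → row (2,4) (8,7) (4,2) (4,2) (7,2) (7,2)
{A/Stay/x/N} → row (2,4) (0,3) (4,2) (4,2) (7,2) (7,2)
{A/Stay/w/E} → row (6,4) (8,7) (4,2) (4,2) (7,2) (7,2)
{A/Stay/w/N} → row (6,4) (0,3) (4,2) (4,2) (7,2) (7,2)
{C/In/x/E, C/In/x/N, C/In/w/E, C/In/w/N, C/Stay/x/E, C/Stay/x/N, C/Stay/w/E, C/Stay/w/N} → row (0,3) (0,3) (0,3) (0,3) (0,3) (0,3)
{B/In/x/E, B/In/x/N, B/In/w/E, B/In/w/N, B/Stay/x/E, B/Stay/x/N, B/Stay/w/E, B/Stay/w/N} → row (4,2) (4,2) (4,2) (4,2) (4,2) (4,2)
That's 7 distinct rows out of 24 strategies.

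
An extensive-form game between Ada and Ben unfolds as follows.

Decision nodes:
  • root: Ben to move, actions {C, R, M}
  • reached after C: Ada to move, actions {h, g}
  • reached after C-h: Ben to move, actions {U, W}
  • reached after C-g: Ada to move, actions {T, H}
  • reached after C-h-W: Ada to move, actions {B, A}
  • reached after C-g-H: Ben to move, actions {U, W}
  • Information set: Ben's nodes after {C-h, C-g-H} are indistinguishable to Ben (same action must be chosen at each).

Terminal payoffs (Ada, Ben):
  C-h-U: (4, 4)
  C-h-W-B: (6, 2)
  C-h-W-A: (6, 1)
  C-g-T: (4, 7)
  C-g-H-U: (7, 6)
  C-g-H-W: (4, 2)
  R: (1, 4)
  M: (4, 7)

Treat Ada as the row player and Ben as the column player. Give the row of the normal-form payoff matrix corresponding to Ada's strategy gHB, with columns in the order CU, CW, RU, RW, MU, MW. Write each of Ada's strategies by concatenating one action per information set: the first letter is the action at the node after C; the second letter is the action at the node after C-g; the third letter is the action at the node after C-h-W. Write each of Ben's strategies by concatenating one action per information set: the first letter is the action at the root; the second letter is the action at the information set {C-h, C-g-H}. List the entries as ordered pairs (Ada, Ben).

(7,6) (4,2) (1,4) (1,4) (4,7) (4,7)

vs CU: Ben plays C → Ada plays g at [C] → Ada plays H at [C-g] → Ben plays U at [C-g-H] → (7, 6)
vs CW: Ben plays C → Ada plays g at [C] → Ada plays H at [C-g] → Ben plays W at [C-g-H] → (4, 2)
vs RU: Ben plays R → (1, 4)
vs RW: Ben plays R → (1, 4)
vs MU: Ben plays M → (4, 7)
vs MW: Ben plays M → (4, 7)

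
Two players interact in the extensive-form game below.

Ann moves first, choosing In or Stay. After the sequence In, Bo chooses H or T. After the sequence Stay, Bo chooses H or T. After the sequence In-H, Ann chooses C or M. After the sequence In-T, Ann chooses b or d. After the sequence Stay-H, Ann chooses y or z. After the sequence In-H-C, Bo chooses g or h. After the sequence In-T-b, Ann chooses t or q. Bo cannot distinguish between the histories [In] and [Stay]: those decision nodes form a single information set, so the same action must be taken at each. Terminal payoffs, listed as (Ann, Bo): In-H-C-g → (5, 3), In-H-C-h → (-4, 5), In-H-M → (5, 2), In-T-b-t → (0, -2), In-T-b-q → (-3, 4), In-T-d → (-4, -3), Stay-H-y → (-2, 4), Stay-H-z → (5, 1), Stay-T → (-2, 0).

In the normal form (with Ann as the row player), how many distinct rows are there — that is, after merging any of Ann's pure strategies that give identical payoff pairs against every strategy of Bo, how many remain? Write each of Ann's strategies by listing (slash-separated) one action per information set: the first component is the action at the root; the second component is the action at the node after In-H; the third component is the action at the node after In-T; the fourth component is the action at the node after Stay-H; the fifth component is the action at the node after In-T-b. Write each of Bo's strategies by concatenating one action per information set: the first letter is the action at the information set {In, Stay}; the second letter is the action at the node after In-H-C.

8

Ann has 32 pure strategies: In/C/b/y/t, In/C/b/y/q, In/C/b/z/t, In/C/b/z/q, In/C/d/y/t, In/C/d/y/q, In/C/d/z/t, In/C/d/z/q, In/M/b/y/t, In/M/b/y/q, In/M/b/z/t, In/M/b/z/q, In/M/d/y/t, In/M/d/y/q, In/M/d/z/t, In/M/d/z/q, Stay/C/b/y/t, Stay/C/b/y/q, Stay/C/b/z/t, Stay/C/b/z/q, Stay/C/d/y/t, Stay/C/d/y/q, Stay/C/d/z/t, Stay/C/d/z/q, Stay/M/b/y/t, Stay/M/b/y/q, Stay/M/b/z/t, Stay/M/b/z/q, Stay/M/d/y/t, Stay/M/d/y/q, Stay/M/d/z/t, Stay/M/d/z/q. Columns: Hg, Hh, Tg, Th.
{In/C/b/y/t, In/C/b/z/t} → row (5,3) (-4,5) (0,-2) (0,-2)
{In/C/b/y/q, In/C/b/z/q} → row (5,3) (-4,5) (-3,4) (-3,4)
{In/C/d/y/t, In/C/d/y/q, In/C/d/z/t, In/C/d/z/q} → row (5,3) (-4,5) (-4,-3) (-4,-3)
{In/M/b/y/t, In/M/b/z/t} → row (5,2) (5,2) (0,-2) (0,-2)
{In/M/b/y/q, In/M/b/z/q} → row (5,2) (5,2) (-3,4) (-3,4)
{In/M/d/y/t, In/M/d/y/q, In/M/d/z/t, In/M/d/z/q} → row (5,2) (5,2) (-4,-3) (-4,-3)
{Stay/C/b/y/t, Stay/C/b/y/q, Stay/C/d/y/t, Stay/C/d/y/q, Stay/M/b/y/t, Stay/M/b/y/q, Stay/M/d/y/t, Stay/M/d/y/q} → row (-2,4) (-2,4) (-2,0) (-2,0)
{Stay/C/b/z/t, Stay/C/b/z/q, Stay/C/d/z/t, Stay/C/d/z/q, Stay/M/b/z/t, Stay/M/b/z/q, Stay/M/d/z/t, Stay/M/d/z/q} → row (5,1) (5,1) (-2,0) (-2,0)
That's 8 distinct rows out of 32 strategies.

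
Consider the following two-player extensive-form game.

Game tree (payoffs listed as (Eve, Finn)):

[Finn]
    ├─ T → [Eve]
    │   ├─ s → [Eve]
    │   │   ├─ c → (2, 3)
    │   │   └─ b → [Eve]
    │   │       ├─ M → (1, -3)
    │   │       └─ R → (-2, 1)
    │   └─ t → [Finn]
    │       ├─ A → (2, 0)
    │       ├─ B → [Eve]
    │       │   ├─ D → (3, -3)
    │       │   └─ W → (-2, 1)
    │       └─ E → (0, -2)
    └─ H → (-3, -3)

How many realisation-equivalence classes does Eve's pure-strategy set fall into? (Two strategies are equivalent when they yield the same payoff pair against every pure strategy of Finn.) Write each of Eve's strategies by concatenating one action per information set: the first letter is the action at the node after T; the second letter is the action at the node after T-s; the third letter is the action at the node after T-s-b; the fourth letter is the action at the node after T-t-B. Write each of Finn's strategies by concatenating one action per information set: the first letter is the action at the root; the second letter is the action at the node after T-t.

Eve has 16 pure strategies: scMD, scMW, scRD, scRW, sbMD, sbMW, sbRD, sbRW, tcMD, tcMW, tcRD, tcRW, tbMD, tbMW, tbRD, tbRW. Columns: TA, TB, TE, HA, HB, HE.
{scMD, scMW, scRD, scRW} → row (2,3) (2,3) (2,3) (-3,-3) (-3,-3) (-3,-3)
{sbMD, sbMW} → row (1,-3) (1,-3) (1,-3) (-3,-3) (-3,-3) (-3,-3)
{sbRD, sbRW} → row (-2,1) (-2,1) (-2,1) (-3,-3) (-3,-3) (-3,-3)
{tcMD, tcRD, tbMD, tbRD} → row (2,0) (3,-3) (0,-2) (-3,-3) (-3,-3) (-3,-3)
{tcMW, tcRW, tbMW, tbRW} → row (2,0) (-2,1) (0,-2) (-3,-3) (-3,-3) (-3,-3)
That's 5 distinct rows out of 16 strategies.

5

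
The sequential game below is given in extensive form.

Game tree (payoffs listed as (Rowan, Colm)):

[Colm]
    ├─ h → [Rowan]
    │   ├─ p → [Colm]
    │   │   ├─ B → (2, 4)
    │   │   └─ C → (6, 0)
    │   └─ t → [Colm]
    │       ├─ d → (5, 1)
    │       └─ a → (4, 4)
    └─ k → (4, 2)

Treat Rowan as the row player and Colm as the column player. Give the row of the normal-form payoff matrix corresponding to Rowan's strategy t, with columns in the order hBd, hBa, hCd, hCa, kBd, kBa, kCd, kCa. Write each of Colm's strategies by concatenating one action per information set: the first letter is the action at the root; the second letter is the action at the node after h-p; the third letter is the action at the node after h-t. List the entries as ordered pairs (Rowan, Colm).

(5,1) (4,4) (5,1) (4,4) (4,2) (4,2) (4,2) (4,2)

vs hBd: Colm plays h → Rowan plays t at [h] → Colm plays d at [h-t] → (5, 1)
vs hBa: Colm plays h → Rowan plays t at [h] → Colm plays a at [h-t] → (4, 4)
vs hCd: Colm plays h → Rowan plays t at [h] → Colm plays d at [h-t] → (5, 1)
vs hCa: Colm plays h → Rowan plays t at [h] → Colm plays a at [h-t] → (4, 4)
vs kBd: Colm plays k → (4, 2)
vs kBa: Colm plays k → (4, 2)
vs kCd: Colm plays k → (4, 2)
vs kCa: Colm plays k → (4, 2)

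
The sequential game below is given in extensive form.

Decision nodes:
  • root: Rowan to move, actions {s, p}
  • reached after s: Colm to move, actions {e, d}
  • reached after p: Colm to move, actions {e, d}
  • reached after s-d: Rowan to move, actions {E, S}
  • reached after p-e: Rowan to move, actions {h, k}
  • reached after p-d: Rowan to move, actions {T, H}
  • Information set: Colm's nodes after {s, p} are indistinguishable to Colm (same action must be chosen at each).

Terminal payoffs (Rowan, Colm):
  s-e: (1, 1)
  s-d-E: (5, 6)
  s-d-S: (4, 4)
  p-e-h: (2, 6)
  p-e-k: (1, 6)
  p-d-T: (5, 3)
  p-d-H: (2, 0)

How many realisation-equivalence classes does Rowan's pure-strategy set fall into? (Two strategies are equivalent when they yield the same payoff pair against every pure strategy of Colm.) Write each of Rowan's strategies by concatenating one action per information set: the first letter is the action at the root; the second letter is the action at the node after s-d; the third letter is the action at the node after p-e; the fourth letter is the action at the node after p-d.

6

Rowan has 16 pure strategies: sEhT, sEhH, sEkT, sEkH, sShT, sShH, sSkT, sSkH, pEhT, pEhH, pEkT, pEkH, pShT, pShH, pSkT, pSkH. Columns: e, d.
{sEhT, sEhH, sEkT, sEkH} → row (1,1) (5,6)
{sShT, sShH, sSkT, sSkH} → row (1,1) (4,4)
{pEhT, pShT} → row (2,6) (5,3)
{pEhH, pShH} → row (2,6) (2,0)
{pEkT, pSkT} → row (1,6) (5,3)
{pEkH, pSkH} → row (1,6) (2,0)
That's 6 distinct rows out of 16 strategies.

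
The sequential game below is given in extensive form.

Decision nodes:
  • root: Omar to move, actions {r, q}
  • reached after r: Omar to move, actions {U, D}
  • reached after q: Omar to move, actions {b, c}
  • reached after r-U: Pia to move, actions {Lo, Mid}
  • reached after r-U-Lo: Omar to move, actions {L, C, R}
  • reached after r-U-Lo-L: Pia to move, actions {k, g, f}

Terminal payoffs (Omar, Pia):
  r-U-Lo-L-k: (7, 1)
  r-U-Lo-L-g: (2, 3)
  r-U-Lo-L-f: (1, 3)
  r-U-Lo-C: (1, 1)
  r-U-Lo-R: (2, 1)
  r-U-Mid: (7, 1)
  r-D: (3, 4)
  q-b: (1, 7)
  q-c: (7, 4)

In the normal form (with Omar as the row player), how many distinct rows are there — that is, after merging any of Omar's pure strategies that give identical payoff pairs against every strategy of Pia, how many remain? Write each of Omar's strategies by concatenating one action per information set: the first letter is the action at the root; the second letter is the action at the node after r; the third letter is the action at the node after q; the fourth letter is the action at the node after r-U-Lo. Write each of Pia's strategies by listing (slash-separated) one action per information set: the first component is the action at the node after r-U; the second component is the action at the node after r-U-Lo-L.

6

Omar has 24 pure strategies: rUbL, rUbC, rUbR, rUcL, rUcC, rUcR, rDbL, rDbC, rDbR, rDcL, rDcC, rDcR, qUbL, qUbC, qUbR, qUcL, qUcC, qUcR, qDbL, qDbC, qDbR, qDcL, qDcC, qDcR. Columns: Lo/k, Lo/g, Lo/f, Mid/k, Mid/g, Mid/f.
{rUbL, rUcL} → row (7,1) (2,3) (1,3) (7,1) (7,1) (7,1)
{rUbC, rUcC} → row (1,1) (1,1) (1,1) (7,1) (7,1) (7,1)
{rUbR, rUcR} → row (2,1) (2,1) (2,1) (7,1) (7,1) (7,1)
{rDbL, rDbC, rDbR, rDcL, rDcC, rDcR} → row (3,4) (3,4) (3,4) (3,4) (3,4) (3,4)
{qUbL, qUbC, qUbR, qDbL, qDbC, qDbR} → row (1,7) (1,7) (1,7) (1,7) (1,7) (1,7)
{qUcL, qUcC, qUcR, qDcL, qDcC, qDcR} → row (7,4) (7,4) (7,4) (7,4) (7,4) (7,4)
That's 6 distinct rows out of 24 strategies.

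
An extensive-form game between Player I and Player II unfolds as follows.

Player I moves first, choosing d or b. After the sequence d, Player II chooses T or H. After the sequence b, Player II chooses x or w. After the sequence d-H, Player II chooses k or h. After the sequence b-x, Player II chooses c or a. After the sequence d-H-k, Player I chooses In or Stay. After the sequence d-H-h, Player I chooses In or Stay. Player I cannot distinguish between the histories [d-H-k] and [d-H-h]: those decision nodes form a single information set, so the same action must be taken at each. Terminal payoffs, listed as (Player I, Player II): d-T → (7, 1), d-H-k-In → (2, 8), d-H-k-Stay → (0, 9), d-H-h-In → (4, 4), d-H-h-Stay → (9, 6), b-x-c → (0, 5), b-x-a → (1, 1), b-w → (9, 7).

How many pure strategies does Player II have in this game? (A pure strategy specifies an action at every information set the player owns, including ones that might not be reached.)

Player II owns the node after d with actions {T, H} — two choices.
Player II owns the node after b with actions {x, w} — two choices.
Player II owns the node after d-H with actions {k, h} — two choices.
Player II owns the node after b-x with actions {c, a} — two choices.
A pure strategy fixes one action at each information set independently, so the count is the product 2 × 2 × 2 × 2 = 16.

16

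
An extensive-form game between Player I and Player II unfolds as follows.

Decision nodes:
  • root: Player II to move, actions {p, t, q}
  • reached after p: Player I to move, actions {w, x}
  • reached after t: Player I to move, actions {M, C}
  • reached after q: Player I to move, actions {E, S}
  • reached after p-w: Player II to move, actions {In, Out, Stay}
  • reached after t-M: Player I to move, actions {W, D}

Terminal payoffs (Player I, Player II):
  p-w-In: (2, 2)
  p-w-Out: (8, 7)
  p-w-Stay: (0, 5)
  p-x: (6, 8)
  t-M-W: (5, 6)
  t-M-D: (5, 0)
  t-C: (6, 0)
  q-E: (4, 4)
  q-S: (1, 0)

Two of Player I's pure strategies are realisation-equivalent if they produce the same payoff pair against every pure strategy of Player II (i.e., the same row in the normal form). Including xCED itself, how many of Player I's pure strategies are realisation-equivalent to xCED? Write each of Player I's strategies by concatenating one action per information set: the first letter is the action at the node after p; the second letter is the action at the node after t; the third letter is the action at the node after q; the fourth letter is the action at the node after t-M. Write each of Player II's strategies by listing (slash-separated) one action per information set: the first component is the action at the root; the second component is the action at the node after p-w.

2

Row for xCED (columns p/In, p/Out, p/Stay, t/In, t/Out, t/Stay, q/In, q/Out, q/Stay): (6,8) (6,8) (6,8) (6,0) (6,0) (6,0) (4,4) (4,4) (4,4).
Under xCED, Player I's choice at the node after t-M can never be reached regardless of what Player II does, so varying those choices leaves every outcome unchanged.
Holding the reachable choices fixed and varying the unreachable one freely already gives 2 equivalent strategies.
No other strategy reproduces this row, so those 2 are the full class: xCEW, xCED.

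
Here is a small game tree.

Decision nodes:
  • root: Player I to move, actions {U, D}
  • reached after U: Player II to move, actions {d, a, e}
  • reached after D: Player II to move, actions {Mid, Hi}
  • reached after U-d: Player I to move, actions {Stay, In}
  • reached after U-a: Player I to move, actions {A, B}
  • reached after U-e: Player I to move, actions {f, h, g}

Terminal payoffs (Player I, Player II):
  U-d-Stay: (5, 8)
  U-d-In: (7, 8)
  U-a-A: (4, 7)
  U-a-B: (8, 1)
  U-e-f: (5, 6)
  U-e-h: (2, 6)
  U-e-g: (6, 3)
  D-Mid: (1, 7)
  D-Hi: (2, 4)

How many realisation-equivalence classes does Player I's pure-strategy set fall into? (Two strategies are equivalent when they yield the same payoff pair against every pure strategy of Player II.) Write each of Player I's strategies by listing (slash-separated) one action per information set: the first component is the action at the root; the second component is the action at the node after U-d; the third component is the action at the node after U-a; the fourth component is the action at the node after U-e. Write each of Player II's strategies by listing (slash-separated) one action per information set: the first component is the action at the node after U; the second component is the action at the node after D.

13

Player I has 24 pure strategies: U/Stay/A/f, U/Stay/A/h, U/Stay/A/g, U/Stay/B/f, U/Stay/B/h, U/Stay/B/g, U/In/A/f, U/In/A/h, U/In/A/g, U/In/B/f, U/In/B/h, U/In/B/g, D/Stay/A/f, D/Stay/A/h, D/Stay/A/g, D/Stay/B/f, D/Stay/B/h, D/Stay/B/g, D/In/A/f, D/In/A/h, D/In/A/g, D/In/B/f, D/In/B/h, D/In/B/g. Columns: d/Mid, d/Hi, a/Mid, a/Hi, e/Mid, e/Hi.
{U/Stay/A/f} → row (5,8) (5,8) (4,7) (4,7) (5,6) (5,6)
{U/Stay/A/h} → row (5,8) (5,8) (4,7) (4,7) (2,6) (2,6)
{U/Stay/A/g} → row (5,8) (5,8) (4,7) (4,7) (6,3) (6,3)
{U/Stay/B/f} → row (5,8) (5,8) (8,1) (8,1) (5,6) (5,6)
{U/Stay/B/h} → row (5,8) (5,8) (8,1) (8,1) (2,6) (2,6)
{U/Stay/B/g} → row (5,8) (5,8) (8,1) (8,1) (6,3) (6,3)
{U/In/A/f} → row (7,8) (7,8) (4,7) (4,7) (5,6) (5,6)
{U/In/A/h} → row (7,8) (7,8) (4,7) (4,7) (2,6) (2,6)
{U/In/A/g} → row (7,8) (7,8) (4,7) (4,7) (6,3) (6,3)
{U/In/B/f} → row (7,8) (7,8) (8,1) (8,1) (5,6) (5,6)
{U/In/B/h} → row (7,8) (7,8) (8,1) (8,1) (2,6) (2,6)
{U/In/B/g} → row (7,8) (7,8) (8,1) (8,1) (6,3) (6,3)
{D/Stay/A/f, D/Stay/A/h, D/Stay/A/g, D/Stay/B/f, D/Stay/B/h, D/Stay/B/g, D/In/A/f, D/In/A/h, D/In/A/g, D/In/B/f, D/In/B/h, D/In/B/g} → row (1,7) (2,4) (1,7) (2,4) (1,7) (2,4)
That's 13 distinct rows out of 24 strategies.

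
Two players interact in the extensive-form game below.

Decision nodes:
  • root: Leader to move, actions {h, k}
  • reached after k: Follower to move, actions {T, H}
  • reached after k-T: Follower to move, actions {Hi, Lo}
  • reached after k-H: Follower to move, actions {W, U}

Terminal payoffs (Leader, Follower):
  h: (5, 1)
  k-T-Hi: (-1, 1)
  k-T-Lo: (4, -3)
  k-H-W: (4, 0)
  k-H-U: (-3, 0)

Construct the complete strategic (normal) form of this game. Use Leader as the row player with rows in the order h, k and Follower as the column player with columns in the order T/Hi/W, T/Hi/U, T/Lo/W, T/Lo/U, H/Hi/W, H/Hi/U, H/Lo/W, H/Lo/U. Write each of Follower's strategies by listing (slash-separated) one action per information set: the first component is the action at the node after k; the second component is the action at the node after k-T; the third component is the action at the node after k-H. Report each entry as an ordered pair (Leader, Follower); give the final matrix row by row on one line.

Row h: T/Hi/W→(5,1), T/Hi/U→(5,1), T/Lo/W→(5,1), T/Lo/U→(5,1), H/Hi/W→(5,1), H/Hi/U→(5,1), H/Lo/W→(5,1), H/Lo/U→(5,1)
Row k: T/Hi/W→(-1,1), T/Hi/U→(-1,1), T/Lo/W→(4,-3), T/Lo/U→(4,-3), H/Hi/W→(4,0), H/Hi/U→(-3,0), H/Lo/W→(4,0), H/Lo/U→(-3,0)

h: (5,1) (5,1) (5,1) (5,1) (5,1) (5,1) (5,1) (5,1) | k: (-1,1) (-1,1) (4,-3) (4,-3) (4,0) (-3,0) (4,0) (-3,0)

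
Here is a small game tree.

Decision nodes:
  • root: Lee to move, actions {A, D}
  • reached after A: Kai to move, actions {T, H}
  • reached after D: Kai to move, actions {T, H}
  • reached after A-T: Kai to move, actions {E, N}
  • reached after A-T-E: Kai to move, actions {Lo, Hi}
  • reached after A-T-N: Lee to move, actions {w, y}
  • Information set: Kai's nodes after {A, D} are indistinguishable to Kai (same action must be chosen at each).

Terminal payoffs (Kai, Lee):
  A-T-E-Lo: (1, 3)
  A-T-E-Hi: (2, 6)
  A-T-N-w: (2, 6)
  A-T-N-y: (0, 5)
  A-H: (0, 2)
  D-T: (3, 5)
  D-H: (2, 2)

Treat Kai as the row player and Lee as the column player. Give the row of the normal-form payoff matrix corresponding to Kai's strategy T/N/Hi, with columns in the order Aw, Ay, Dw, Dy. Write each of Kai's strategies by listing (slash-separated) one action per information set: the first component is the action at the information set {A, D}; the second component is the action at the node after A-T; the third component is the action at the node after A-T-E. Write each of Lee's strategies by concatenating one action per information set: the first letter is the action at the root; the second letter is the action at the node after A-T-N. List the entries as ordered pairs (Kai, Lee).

(2,6) (0,5) (3,5) (3,5)

vs Aw: Lee plays A → Kai plays T at [A] → Kai plays N at [A-T] → Lee plays w at [A-T-N] → (2, 6)
vs Ay: Lee plays A → Kai plays T at [A] → Kai plays N at [A-T] → Lee plays y at [A-T-N] → (0, 5)
vs Dw: Lee plays D → Kai plays T at [D] → (3, 5)
vs Dy: Lee plays D → Kai plays T at [D] → (3, 5)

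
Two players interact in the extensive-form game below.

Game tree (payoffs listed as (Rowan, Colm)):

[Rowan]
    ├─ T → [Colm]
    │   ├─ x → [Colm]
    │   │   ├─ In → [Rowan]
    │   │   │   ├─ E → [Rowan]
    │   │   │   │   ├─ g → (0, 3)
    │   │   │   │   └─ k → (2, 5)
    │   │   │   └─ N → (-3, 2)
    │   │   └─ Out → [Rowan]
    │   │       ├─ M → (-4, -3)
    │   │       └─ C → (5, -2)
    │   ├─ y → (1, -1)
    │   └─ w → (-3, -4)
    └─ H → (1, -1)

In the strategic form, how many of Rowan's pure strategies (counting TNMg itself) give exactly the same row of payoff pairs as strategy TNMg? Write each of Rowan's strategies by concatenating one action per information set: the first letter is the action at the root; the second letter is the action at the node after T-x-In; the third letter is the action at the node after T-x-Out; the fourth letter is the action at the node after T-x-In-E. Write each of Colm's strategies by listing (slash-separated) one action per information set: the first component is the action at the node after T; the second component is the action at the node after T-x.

2

Row for TNMg (columns x/In, x/Out, y/In, y/Out, w/In, w/Out): (-3,2) (-4,-3) (1,-1) (1,-1) (-3,-4) (-3,-4).
Under TNMg, Rowan's choice at the node after T-x-In-E can never be reached regardless of what Colm does, so varying those choices leaves every outcome unchanged.
Holding the reachable choices fixed and varying the unreachable one freely already gives 2 equivalent strategies.
No other strategy reproduces this row, so those 2 are the full class: TNMg, TNMk.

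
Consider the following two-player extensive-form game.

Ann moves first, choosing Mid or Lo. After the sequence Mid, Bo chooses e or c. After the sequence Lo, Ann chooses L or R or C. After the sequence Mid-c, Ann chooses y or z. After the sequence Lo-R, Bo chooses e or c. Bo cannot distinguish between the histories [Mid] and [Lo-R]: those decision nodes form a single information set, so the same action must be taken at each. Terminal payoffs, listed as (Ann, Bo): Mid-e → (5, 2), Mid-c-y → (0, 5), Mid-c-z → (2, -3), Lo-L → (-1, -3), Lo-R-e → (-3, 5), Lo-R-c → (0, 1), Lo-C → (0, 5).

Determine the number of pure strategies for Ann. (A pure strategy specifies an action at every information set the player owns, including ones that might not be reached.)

12

Ann owns the root with actions {Mid, Lo} — two choices.
Ann owns the node after Lo with actions {L, R, C} — three choices.
Ann owns the node after Mid-c with actions {y, z} — two choices.
A pure strategy fixes one action at each information set independently, so the count is the product 2 × 3 × 2 = 12.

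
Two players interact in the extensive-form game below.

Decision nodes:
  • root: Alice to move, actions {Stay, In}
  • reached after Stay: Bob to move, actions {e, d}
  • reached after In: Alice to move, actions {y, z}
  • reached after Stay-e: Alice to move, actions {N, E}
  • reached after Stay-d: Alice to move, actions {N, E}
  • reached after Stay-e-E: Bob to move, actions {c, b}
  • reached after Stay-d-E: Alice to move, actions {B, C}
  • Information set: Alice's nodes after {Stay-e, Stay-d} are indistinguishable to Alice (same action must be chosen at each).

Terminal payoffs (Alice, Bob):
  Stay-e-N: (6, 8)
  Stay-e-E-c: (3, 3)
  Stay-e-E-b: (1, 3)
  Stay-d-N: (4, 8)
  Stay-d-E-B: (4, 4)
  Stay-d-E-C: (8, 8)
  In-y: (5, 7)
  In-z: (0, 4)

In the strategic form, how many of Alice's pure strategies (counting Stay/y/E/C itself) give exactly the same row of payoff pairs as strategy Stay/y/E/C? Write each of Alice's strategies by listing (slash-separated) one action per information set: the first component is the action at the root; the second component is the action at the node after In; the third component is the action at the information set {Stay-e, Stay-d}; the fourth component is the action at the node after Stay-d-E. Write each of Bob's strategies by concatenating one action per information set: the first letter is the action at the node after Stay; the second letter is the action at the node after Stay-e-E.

Row for Stay/y/E/C (columns ec, eb, dc, db): (3,3) (1,3) (8,8) (8,8).
Under Stay/y/E/C, Alice's choice at the node after In can never be reached regardless of what Bob does, so varying those choices leaves every outcome unchanged.
Holding the reachable choices fixed and varying the unreachable one freely already gives 2 equivalent strategies.
No other strategy reproduces this row, so those 2 are the full class: Stay/y/E/C, Stay/z/E/C.

2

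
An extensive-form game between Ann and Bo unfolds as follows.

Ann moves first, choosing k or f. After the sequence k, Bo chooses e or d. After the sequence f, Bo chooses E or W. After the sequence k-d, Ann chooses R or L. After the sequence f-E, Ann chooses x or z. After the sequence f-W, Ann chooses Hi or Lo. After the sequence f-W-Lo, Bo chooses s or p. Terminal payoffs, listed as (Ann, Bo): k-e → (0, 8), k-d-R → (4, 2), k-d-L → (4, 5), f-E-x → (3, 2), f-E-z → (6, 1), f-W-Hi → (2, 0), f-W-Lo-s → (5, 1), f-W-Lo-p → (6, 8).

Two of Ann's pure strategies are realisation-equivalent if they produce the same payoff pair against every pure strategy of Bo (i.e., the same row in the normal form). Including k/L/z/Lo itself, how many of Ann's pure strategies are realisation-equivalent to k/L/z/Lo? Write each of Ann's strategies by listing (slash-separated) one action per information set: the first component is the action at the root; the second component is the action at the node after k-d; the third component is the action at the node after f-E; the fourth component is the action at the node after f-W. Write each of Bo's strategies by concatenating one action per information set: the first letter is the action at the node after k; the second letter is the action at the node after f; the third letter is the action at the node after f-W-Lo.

4

Row for k/L/z/Lo (columns eEs, eEp, eWs, eWp, dEs, dEp, dWs, dWp): (0,8) (0,8) (0,8) (0,8) (4,5) (4,5) (4,5) (4,5).
Under k/L/z/Lo, Ann's choice at the node after f-E and at the node after f-W can never be reached regardless of what Bo does, so varying those choices leaves every outcome unchanged.
Holding the reachable choices fixed and varying the unreachable ones freely already gives 2 × 2 = 4 equivalent strategies.
No other strategy reproduces this row, so those 4 are the full class: k/L/x/Hi, k/L/x/Lo, k/L/z/Hi, k/L/z/Lo.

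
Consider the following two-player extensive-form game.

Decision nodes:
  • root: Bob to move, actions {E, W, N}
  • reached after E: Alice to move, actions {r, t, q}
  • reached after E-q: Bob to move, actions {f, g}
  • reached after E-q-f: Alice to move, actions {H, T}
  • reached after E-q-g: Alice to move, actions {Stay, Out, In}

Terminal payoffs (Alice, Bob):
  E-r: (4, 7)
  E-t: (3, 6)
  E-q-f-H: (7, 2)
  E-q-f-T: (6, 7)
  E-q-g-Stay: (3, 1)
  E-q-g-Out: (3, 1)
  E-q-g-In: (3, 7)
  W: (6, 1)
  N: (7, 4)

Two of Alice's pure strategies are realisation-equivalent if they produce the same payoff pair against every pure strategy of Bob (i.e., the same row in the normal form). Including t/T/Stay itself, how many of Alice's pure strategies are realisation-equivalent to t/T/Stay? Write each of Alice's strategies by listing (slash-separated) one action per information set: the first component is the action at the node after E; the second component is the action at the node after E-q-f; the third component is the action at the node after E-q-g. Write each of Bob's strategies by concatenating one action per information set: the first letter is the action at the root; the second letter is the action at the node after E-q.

Row for t/T/Stay (columns Ef, Eg, Wf, Wg, Nf, Ng): (3,6) (3,6) (6,1) (6,1) (7,4) (7,4).
Under t/T/Stay, Alice's choice at the node after E-q-f and at the node after E-q-g can never be reached regardless of what Bob does, so varying those choices leaves every outcome unchanged.
Holding the reachable choices fixed and varying the unreachable ones freely already gives 2 × 3 = 6 equivalent strategies.
No other strategy reproduces this row, so those 6 are the full class: t/H/Stay, t/H/Out, t/H/In, t/T/Stay, t/T/Out, t/T/In.

6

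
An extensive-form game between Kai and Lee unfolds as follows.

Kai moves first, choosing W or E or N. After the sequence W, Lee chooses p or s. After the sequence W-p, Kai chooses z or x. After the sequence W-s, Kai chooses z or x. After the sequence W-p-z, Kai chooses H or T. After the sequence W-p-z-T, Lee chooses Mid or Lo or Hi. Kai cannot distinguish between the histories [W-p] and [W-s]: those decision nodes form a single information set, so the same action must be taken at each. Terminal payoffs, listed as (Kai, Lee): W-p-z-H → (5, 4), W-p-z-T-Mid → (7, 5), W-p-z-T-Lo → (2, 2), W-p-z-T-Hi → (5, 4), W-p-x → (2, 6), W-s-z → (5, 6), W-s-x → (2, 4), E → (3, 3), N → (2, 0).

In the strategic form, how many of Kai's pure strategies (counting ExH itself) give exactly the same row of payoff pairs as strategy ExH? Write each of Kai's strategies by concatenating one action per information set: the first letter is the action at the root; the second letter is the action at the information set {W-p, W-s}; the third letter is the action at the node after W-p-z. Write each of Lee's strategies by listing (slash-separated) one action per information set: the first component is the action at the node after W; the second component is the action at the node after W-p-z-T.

4

Row for ExH (columns p/Mid, p/Lo, p/Hi, s/Mid, s/Lo, s/Hi): (3,3) (3,3) (3,3) (3,3) (3,3) (3,3).
Under ExH, Kai's choice at the information set {W-p, W-s} and at the node after W-p-z can never be reached regardless of what Lee does, so varying those choices leaves every outcome unchanged.
Holding the reachable choices fixed and varying the unreachable ones freely already gives 2 × 2 = 4 equivalent strategies.
No other strategy reproduces this row, so those 4 are the full class: EzH, EzT, ExH, ExT.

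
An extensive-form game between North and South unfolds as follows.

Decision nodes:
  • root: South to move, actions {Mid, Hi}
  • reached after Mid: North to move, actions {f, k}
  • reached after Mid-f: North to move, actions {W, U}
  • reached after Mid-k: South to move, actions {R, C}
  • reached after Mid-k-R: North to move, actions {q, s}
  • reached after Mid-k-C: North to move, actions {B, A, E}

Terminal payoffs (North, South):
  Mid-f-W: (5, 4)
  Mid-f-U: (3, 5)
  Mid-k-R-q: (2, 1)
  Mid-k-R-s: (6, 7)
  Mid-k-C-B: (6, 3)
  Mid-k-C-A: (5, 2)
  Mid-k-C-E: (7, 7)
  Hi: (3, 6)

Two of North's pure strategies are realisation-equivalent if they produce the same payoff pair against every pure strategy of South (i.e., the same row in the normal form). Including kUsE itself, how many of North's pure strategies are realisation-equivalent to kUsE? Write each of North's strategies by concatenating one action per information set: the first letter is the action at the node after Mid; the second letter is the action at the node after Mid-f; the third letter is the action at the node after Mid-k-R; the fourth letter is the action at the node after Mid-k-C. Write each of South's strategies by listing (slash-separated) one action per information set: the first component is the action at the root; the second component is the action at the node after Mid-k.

Row for kUsE (columns Mid/R, Mid/C, Hi/R, Hi/C): (6,7) (7,7) (3,6) (3,6).
Under kUsE, North's choice at the node after Mid-f can never be reached regardless of what South does, so varying those choices leaves every outcome unchanged.
Holding the reachable choices fixed and varying the unreachable one freely already gives 2 equivalent strategies.
No other strategy reproduces this row, so those 2 are the full class: kWsE, kUsE.

2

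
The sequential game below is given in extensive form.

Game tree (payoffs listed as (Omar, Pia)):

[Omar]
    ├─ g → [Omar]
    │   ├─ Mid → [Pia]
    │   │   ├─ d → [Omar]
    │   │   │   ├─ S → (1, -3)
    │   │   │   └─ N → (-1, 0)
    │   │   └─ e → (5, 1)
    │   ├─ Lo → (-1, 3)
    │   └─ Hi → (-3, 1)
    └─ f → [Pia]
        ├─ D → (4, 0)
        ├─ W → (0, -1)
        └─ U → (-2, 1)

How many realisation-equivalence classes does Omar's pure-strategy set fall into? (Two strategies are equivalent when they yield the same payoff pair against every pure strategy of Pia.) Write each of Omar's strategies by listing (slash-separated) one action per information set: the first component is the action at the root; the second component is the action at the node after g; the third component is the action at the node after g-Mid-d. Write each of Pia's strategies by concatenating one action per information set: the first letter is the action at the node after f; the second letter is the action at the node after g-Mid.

Omar has 12 pure strategies: g/Mid/S, g/Mid/N, g/Lo/S, g/Lo/N, g/Hi/S, g/Hi/N, f/Mid/S, f/Mid/N, f/Lo/S, f/Lo/N, f/Hi/S, f/Hi/N. Columns: Dd, De, Wd, We, Ud, Ue.
{g/Mid/S} → row (1,-3) (5,1) (1,-3) (5,1) (1,-3) (5,1)
{g/Mid/N} → row (-1,0) (5,1) (-1,0) (5,1) (-1,0) (5,1)
{g/Lo/S, g/Lo/N} → row (-1,3) (-1,3) (-1,3) (-1,3) (-1,3) (-1,3)
{g/Hi/S, g/Hi/N} → row (-3,1) (-3,1) (-3,1) (-3,1) (-3,1) (-3,1)
{f/Mid/S, f/Mid/N, f/Lo/S, f/Lo/N, f/Hi/S, f/Hi/N} → row (4,0) (4,0) (0,-1) (0,-1) (-2,1) (-2,1)
That's 5 distinct rows out of 12 strategies.

5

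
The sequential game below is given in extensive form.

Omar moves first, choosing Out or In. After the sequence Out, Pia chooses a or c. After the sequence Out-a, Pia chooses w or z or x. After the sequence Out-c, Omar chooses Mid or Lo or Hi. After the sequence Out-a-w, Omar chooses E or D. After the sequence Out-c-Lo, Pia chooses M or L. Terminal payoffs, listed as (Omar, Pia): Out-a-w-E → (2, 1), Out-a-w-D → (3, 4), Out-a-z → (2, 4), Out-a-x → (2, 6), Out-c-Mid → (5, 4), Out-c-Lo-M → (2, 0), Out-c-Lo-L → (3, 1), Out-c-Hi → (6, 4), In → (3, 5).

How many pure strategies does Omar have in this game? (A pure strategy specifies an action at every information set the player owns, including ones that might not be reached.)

12

Omar owns the root with actions {Out, In} — two choices.
Omar owns the node after Out-c with actions {Mid, Lo, Hi} — three choices.
Omar owns the node after Out-a-w with actions {E, D} — two choices.
A pure strategy fixes one action at each information set independently, so the count is the product 2 × 3 × 2 = 12.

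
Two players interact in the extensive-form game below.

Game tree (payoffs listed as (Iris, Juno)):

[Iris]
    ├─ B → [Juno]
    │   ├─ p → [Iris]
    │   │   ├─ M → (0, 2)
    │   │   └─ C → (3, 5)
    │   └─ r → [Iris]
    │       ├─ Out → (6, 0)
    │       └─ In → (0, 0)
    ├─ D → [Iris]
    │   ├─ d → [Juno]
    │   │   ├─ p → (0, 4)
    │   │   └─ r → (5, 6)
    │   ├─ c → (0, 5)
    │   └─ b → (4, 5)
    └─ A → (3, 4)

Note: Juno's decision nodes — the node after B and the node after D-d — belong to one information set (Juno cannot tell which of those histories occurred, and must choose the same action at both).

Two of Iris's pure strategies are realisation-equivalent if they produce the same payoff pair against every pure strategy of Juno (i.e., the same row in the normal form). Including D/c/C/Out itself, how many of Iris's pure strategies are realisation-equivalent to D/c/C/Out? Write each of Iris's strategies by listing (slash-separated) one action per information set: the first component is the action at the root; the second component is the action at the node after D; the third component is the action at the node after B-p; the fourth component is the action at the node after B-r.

Row for D/c/C/Out (columns p, r): (0,5) (0,5).
Under D/c/C/Out, Iris's choice at the node after B-p and at the node after B-r can never be reached regardless of what Juno does, so varying those choices leaves every outcome unchanged.
Holding the reachable choices fixed and varying the unreachable ones freely already gives 2 × 2 = 4 equivalent strategies.
No other strategy reproduces this row, so those 4 are the full class: D/c/M/Out, D/c/M/In, D/c/C/Out, D/c/C/In.

4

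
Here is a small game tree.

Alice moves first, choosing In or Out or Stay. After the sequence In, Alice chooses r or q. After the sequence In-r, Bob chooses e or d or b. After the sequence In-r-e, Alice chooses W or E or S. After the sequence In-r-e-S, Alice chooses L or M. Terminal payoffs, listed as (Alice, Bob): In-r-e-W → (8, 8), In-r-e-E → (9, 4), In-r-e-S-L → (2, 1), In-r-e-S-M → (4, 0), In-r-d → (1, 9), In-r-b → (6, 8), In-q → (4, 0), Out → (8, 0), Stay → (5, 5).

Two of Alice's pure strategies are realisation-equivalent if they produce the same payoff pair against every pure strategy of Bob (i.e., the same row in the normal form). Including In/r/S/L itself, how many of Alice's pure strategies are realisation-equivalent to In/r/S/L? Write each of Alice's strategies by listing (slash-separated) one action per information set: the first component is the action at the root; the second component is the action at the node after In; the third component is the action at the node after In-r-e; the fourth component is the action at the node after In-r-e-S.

1

Row for In/r/S/L (columns e, d, b): (2,1) (1,9) (6,8).
Every one of Alice's information sets is on the play path for some reply by Bob when Alice follows In/r/S/L.
Changing the action at any of them therefore changes at least one column, so only In/r/S/L itself gives this row.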